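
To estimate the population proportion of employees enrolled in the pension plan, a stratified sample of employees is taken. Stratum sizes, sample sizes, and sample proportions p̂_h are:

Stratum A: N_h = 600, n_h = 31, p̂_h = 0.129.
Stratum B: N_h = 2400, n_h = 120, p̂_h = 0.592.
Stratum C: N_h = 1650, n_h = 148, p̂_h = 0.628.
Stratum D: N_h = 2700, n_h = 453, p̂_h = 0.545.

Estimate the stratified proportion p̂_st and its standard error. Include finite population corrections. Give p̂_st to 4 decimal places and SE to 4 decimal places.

p̂_st ≈ 0.5450, SE ≈ 0.0191

N = 7350; stratum weights W_h = N_h/N.
p̂_st = Σ W_h p̂_h = (600·0.129 + 2400·0.592 + 1650·0.628 + 2700·0.545)/7350 = 0.54502
V̂(p̂_st) = Σ W_h² (1 − n_h/N_h) p̂_h(1−p̂_h)/(n_h−1):
  stratum A: (600/7350)²·(1 − 31/600)·0.129·0.871/30 = 2.36688e-05
  stratum B: (2400/7350)²·(1 − 120/2400)·0.592·0.408/119 = 0.000205592
  stratum C: (1650/7350)²·(1 − 148/1650)·0.628·0.372/147 = 7.29062e-05
  stratum D: (2700/7350)²·(1 − 453/2700)·0.545·0.455/452 = 6.16115e-05
V̂(p̂_st) = 0.000363778; SE = √V̂ = 0.019073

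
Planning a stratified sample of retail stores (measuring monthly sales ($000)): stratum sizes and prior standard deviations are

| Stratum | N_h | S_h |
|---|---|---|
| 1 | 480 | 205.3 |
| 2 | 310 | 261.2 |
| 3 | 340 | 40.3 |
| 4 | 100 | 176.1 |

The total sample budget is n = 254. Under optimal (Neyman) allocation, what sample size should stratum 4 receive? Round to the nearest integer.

Neyman allocation: n_h = n · N_h S_h / Σ N_i S_i, with n = 254.
  stratum 1: N_h·S_h = 480·205.3 = 98544.00
  stratum 2: N_h·S_h = 310·261.2 = 80972.00
  stratum 3: N_h·S_h = 340·40.3 = 13702.00
  stratum 4: N_h·S_h = 100·176.1 = 17610.00
Σ N_h S_h = 210828.00
n for stratum 4 = 254·17610.00/210828.00 = 21.216 → 21

21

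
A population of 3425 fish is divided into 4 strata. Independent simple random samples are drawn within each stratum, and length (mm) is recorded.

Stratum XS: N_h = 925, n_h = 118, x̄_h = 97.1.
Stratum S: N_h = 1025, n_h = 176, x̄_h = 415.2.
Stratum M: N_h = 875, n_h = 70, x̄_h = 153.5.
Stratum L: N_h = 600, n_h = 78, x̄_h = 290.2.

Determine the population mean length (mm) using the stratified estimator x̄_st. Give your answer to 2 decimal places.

x̄_st ≈ 240.53

N = Σ N_h = 3425. Stratum weights W_h = N_h/N.
x̄_st = (925·97.1 + 1025·415.2 + 875·153.5 + 600·290.2) / 3425 = 240.5343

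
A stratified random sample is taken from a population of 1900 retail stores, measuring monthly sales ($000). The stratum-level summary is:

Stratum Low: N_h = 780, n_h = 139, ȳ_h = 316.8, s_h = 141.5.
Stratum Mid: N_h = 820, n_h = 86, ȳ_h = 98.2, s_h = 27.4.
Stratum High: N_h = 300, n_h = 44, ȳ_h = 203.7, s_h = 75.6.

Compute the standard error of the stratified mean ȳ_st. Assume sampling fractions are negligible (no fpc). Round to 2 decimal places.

V̂(ȳ_st) = Σ W_h² s_h²/n_h, with W_h = N_h/N and N = 1900:
  stratum Low: (780/1900)²·141.5²/139 = 24.2762
  stratum Mid: (820/1900)²·27.4²/86 = 1.62601
  stratum High: (300/1900)²·75.6²/44 = 3.23837
V̂(ȳ_st) = 29.1405
SE(ȳ_st) = √29.1405 = 5.3982

SE(ȳ_st) ≈ 5.40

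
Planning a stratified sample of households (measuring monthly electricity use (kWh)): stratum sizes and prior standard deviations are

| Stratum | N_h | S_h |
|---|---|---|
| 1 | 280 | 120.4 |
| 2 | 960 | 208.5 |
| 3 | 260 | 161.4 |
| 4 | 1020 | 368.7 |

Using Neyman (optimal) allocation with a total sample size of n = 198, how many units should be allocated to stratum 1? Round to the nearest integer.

Neyman allocation: n_h = n · N_h S_h / Σ N_i S_i, with n = 198.
  stratum 1: N_h·S_h = 280·120.4 = 33712.00
  stratum 2: N_h·S_h = 960·208.5 = 200160.00
  stratum 3: N_h·S_h = 260·161.4 = 41964.00
  stratum 4: N_h·S_h = 1020·368.7 = 376074.00
Σ N_h S_h = 651910.00
n for stratum 1 = 198·33712.00/651910.00 = 10.239 → 10

10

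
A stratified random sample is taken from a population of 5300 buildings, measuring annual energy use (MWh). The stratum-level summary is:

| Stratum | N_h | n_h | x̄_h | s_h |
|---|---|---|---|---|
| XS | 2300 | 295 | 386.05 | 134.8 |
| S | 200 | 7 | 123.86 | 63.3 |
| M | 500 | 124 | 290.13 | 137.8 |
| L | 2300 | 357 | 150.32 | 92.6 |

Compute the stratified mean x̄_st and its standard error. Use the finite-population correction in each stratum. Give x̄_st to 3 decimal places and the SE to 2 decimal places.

x̄_st = Σ W_h x̄_h = (2300·386.05 + 200·123.86 + 500·290.13 + 2300·150.32)/5300 = 264.80906
V̂(x̄_st) = Σ W_h² (1 − n_h/N_h) s_h²/n_h, with W_h = N_h/N and N = 5300:
  stratum XS: (2300/5300)²·(1 − 295/2300)·134.8²/295 = 10.1123
  stratum S: (200/5300)²·(1 − 7/200)·63.3²/7 = 0.786584
  stratum M: (500/5300)²·(1 − 124/500)·137.8²/124 = 1.0249
  stratum L: (2300/5300)²·(1 − 357/2300)·92.6²/357 = 3.82123
V̂(x̄_st) = 15.745
SE(x̄_st) = √15.745 = 3.96799

x̄_st ≈ 264.809, SE ≈ 3.97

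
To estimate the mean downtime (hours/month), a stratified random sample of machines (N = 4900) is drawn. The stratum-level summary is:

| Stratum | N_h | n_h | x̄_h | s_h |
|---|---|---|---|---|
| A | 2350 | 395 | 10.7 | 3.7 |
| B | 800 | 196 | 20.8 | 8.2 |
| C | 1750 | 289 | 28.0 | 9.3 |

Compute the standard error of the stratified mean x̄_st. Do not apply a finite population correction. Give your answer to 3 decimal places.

V̂(x̄_st) = Σ W_h² s_h²/n_h, with W_h = N_h/N and N = 4900:
  stratum A: (2350/4900)²·3.7²/395 = 0.00797168
  stratum B: (800/4900)²·8.2²/196 = 0.00914449
  stratum C: (1750/4900)²·9.3²/289 = 0.0381726
V̂(x̄_st) = 0.0552888
SE(x̄_st) = √0.0552888 = 0.235136

SE(x̄_st) ≈ 0.235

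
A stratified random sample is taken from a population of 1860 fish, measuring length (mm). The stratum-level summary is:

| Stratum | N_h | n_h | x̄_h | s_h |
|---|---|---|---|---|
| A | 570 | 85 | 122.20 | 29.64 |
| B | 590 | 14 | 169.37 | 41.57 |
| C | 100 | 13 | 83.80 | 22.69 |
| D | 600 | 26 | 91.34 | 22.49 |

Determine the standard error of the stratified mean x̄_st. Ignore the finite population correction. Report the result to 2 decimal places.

SE(x̄_st) ≈ 3.94

V̂(x̄_st) = Σ W_h² s_h²/n_h, with W_h = N_h/N and N = 1860:
  stratum A: (570/1860)²·29.64²/85 = 0.970647
  stratum B: (590/1860)²·41.57²/14 = 12.4197
  stratum C: (100/1860)²·22.69²/13 = 0.114472
  stratum D: (600/1860)²·22.49²/26 = 2.02433
V̂(x̄_st) = 15.5291
SE(x̄_st) = √15.5291 = 3.9407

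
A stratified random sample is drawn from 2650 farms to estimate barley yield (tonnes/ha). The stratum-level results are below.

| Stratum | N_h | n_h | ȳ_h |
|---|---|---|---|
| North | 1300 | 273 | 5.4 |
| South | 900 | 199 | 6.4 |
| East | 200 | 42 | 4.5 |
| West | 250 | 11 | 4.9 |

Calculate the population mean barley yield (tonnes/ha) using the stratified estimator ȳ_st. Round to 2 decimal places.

ȳ_st ≈ 5.62

N = Σ N_h = 2650. Stratum weights W_h = N_h/N.
ȳ_st = (1300·5.4 + 900·6.4 + 200·4.5 + 250·4.9) / 2650 = 5.6245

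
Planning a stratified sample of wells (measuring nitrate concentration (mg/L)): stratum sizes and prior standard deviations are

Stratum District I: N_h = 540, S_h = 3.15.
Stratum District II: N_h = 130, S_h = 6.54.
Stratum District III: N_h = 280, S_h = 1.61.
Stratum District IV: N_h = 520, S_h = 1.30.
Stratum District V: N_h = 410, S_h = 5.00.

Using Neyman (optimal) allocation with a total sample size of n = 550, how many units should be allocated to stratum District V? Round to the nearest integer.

197

Neyman allocation: n_h = n · N_h S_h / Σ N_i S_i, with n = 550.
  stratum District I: N_h·S_h = 540·3.15 = 1701.00
  stratum District II: N_h·S_h = 130·6.54 = 850.20
  stratum District III: N_h·S_h = 280·1.61 = 450.80
  stratum District IV: N_h·S_h = 520·1.30 = 676.00
  stratum District V: N_h·S_h = 410·5.00 = 2050.00
Σ N_h S_h = 5728.00
n for stratum District V = 550·2050.00/5728.00 = 196.840 → 197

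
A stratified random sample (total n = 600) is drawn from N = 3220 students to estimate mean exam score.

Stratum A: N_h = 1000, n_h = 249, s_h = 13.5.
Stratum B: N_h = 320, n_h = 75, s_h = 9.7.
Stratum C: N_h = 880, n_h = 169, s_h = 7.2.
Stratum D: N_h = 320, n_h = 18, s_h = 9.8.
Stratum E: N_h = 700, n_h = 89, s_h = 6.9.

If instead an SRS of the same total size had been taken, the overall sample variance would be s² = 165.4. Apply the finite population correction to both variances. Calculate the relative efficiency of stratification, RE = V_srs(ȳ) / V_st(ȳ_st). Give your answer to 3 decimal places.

RE ≈ 1.468

V̂(ȳ_st) = Σ W_h² (1 − n_h/N_h) s_h²/n_h, with W_h = N_h/N and N = 3220:
  stratum A: (1000/3220)²·(1 − 249/1000)·13.5²/249 = 0.0530147
  stratum B: (320/3220)²·(1 − 75/320)·9.7²/75 = 0.00948607
  stratum C: (880/3220)²·(1 − 169/880)·7.2²/169 = 0.0185105
  stratum D: (320/3220)²·(1 − 18/320)·9.8²/18 = 0.0497307
  stratum E: (700/3220)²·(1 − 89/700)·6.9²/89 = 0.0220666
V_st = 0.152809
V_srs = (1 − 600/3220)·165.4/600 = 0.2243
Relative efficiency = V_srs / V_st = 0.2243/0.152809 = 1.4679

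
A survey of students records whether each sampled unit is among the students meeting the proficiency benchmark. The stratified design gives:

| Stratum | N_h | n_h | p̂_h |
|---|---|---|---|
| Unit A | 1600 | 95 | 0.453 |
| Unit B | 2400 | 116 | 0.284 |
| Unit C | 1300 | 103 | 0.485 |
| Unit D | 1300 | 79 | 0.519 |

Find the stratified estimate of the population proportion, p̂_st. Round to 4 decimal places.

N = 6600; stratum weights W_h = N_h/N.
p̂_st = Σ W_h p̂_h = (1600·0.453 + 2400·0.284 + 1300·0.485 + 1300·0.519)/6600 = 0.41085

p̂_st ≈ 0.4108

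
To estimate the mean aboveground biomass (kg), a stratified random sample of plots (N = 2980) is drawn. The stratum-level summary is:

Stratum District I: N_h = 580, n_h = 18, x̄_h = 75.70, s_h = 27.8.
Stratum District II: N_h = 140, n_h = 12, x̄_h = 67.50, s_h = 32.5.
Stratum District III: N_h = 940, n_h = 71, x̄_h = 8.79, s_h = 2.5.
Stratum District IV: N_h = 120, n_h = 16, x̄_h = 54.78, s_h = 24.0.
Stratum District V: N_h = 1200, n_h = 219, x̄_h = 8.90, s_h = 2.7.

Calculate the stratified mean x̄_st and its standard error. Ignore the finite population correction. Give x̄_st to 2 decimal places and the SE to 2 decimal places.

x̄_st = Σ W_h x̄_h = (580·75.70 + 140·67.50 + 940·8.79 + 120·54.78 + 1200·8.90)/2980 = 26.46718
V̂(x̄_st) = Σ W_h² s_h²/n_h, with W_h = N_h/N and N = 2980:
  stratum District I: (580/2980)²·27.8²/18 = 1.62645
  stratum District II: (140/2980)²·32.5²/12 = 0.194271
  stratum District III: (940/2980)²·2.5²/71 = 0.0087588
  stratum District IV: (120/2980)²·24.0²/16 = 0.0583757
  stratum District V: (1200/2980)²·2.7²/219 = 0.00539776
V̂(x̄_st) = 1.89325
SE(x̄_st) = √1.89325 = 1.37596

x̄_st ≈ 26.47, SE ≈ 1.38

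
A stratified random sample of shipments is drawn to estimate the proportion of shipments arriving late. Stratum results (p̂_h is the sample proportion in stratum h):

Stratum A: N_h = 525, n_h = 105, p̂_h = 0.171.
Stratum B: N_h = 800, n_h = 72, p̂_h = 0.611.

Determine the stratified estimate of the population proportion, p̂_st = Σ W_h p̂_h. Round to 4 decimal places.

p̂_st ≈ 0.4367

N = 1325; stratum weights W_h = N_h/N.
p̂_st = Σ W_h p̂_h = (525·0.171 + 800·0.611)/1325 = 0.43666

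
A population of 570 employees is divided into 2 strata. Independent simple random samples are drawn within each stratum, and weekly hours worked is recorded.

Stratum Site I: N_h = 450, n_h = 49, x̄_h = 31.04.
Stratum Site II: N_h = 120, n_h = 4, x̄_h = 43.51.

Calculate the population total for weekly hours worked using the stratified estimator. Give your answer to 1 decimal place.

τ̂_st ≈ 19189.2

τ̂_st = Σ N_h x̄_h = 450·31.04 + 120·43.51 = 19189.2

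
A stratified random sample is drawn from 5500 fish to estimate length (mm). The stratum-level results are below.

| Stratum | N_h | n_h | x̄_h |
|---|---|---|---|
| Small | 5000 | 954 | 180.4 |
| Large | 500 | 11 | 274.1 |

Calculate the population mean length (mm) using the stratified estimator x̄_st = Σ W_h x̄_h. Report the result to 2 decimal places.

x̄_st ≈ 188.92

N = Σ N_h = 5500. Stratum weights W_h = N_h/N.
x̄_st = (5000·180.4 + 500·274.1) / 5500 = 188.9182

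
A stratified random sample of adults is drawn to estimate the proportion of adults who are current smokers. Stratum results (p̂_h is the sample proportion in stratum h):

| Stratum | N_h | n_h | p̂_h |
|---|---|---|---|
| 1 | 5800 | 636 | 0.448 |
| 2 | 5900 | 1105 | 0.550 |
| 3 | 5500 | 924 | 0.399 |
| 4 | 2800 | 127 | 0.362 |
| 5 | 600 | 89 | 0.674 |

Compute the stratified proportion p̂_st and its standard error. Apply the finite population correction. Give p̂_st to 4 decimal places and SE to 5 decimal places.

p̂_st ≈ 0.4590, SE ≈ 0.00959

N = 20600; stratum weights W_h = N_h/N.
p̂_st = Σ W_h p̂_h = (5800·0.448 + 5900·0.550 + 5500·0.399 + 2800·0.362 + 600·0.674)/20600 = 0.45902
V̂(p̂_st) = Σ W_h² (1 − n_h/N_h) p̂_h(1−p̂_h)/(n_h−1):
  stratum 1: (5800/20600)²·(1 − 636/5800)·0.448·0.552/635 = 2.74867e-05
  stratum 2: (5900/20600)²·(1 − 1105/5900)·0.550·0.450/1104 = 1.49456e-05
  stratum 3: (5500/20600)²·(1 − 924/5500)·0.399·0.601/923 = 1.54085e-05
  stratum 4: (2800/20600)²·(1 − 127/2800)·0.362·0.638/126 = 3.23282e-05
  stratum 5: (600/20600)²·(1 − 89/600)·0.674·0.326/88 = 1.80398e-06
V̂(p̂_st) = 9.19729e-05; SE = √V̂ = 0.00959025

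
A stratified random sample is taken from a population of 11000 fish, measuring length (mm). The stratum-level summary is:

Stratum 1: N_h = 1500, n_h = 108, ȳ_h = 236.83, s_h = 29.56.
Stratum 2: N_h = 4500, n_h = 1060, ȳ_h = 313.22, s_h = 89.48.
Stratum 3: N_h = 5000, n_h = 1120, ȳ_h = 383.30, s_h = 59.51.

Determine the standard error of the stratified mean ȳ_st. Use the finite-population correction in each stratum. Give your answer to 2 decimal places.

V̂(ȳ_st) = Σ W_h² (1 − n_h/N_h) s_h²/n_h, with W_h = N_h/N and N = 11000:
  stratum 1: (1500/11000)²·(1 − 108/1500)·29.56²/108 = 0.139614
  stratum 2: (4500/11000)²·(1 − 1060/4500)·89.48²/1060 = 0.966344
  stratum 3: (5000/11000)²·(1 − 1120/5000)·59.51²/1120 = 0.506965
V̂(ȳ_st) = 1.61292
SE(ȳ_st) = √1.61292 = 1.27001

SE(ȳ_st) ≈ 1.27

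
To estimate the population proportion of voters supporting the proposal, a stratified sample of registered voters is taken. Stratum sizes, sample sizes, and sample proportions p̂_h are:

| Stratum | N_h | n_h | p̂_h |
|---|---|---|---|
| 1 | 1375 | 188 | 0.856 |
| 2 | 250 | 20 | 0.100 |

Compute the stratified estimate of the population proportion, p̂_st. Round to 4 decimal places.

N = 1625; stratum weights W_h = N_h/N.
p̂_st = Σ W_h p̂_h = (1375·0.856 + 250·0.100)/1625 = 0.73969

p̂_st ≈ 0.7397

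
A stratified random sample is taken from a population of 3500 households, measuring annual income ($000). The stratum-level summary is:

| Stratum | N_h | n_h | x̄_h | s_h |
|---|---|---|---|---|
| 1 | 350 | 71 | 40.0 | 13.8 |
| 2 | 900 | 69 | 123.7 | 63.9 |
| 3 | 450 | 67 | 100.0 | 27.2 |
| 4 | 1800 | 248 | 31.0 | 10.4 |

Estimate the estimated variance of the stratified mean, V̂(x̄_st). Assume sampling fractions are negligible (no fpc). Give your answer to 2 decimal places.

V̂(x̄_st) = Σ W_h² s_h²/n_h, with W_h = N_h/N and N = 3500:
  stratum 1: (350/3500)²·13.8²/71 = 0.0268225
  stratum 2: (900/3500)²·63.9²/69 = 3.91293
  stratum 3: (450/3500)²·27.2²/67 = 0.182537
  stratum 4: (1800/3500)²·10.4²/248 = 0.115352
V̂(x̄_st) = 4.23764

V̂(x̄_st) ≈ 4.24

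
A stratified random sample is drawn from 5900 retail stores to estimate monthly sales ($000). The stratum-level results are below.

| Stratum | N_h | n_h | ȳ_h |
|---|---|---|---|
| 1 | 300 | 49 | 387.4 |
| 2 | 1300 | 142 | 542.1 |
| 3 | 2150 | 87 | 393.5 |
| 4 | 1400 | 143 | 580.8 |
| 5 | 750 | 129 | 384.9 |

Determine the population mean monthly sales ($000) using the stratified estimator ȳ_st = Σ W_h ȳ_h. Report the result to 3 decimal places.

ȳ_st ≈ 469.283

N = Σ N_h = 5900. Stratum weights W_h = N_h/N.
ȳ_st = (300·387.4 + 1300·542.1 + 2150·393.5 + 1400·580.8 + 750·384.9) / 5900 = 469.28305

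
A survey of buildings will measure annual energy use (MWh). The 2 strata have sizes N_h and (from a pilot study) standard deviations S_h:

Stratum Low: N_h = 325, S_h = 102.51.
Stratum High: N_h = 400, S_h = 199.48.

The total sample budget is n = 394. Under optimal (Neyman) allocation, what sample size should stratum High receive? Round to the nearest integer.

Neyman allocation: n_h = n · N_h S_h / Σ N_i S_i, with n = 394.
  stratum Low: N_h·S_h = 325·102.51 = 33315.75
  stratum High: N_h·S_h = 400·199.48 = 79792.00
Σ N_h S_h = 113107.75
n for stratum High = 394·79792.00/113107.75 = 277.948 → 278

278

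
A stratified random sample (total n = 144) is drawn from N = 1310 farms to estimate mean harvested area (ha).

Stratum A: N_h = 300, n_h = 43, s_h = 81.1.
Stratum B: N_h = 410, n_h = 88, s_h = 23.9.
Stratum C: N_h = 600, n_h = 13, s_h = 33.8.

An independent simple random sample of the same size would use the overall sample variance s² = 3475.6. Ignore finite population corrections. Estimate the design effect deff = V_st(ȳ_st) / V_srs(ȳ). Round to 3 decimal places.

deff ≈ 1.123

V̂(ȳ_st) = Σ W_h² s_h²/n_h, with W_h = N_h/N and N = 1310:
  stratum A: (300/1310)²·81.1²/43 = 8.02182
  stratum B: (410/1310)²·23.9²/88 = 0.635826
  stratum C: (600/1310)²·33.8²/13 = 18.4353
V_st = 27.0929
V_srs = s²/n = 3475.6/144 = 24.1361
deff = V_st / V_srs = 27.0929/24.1361 = 1.1225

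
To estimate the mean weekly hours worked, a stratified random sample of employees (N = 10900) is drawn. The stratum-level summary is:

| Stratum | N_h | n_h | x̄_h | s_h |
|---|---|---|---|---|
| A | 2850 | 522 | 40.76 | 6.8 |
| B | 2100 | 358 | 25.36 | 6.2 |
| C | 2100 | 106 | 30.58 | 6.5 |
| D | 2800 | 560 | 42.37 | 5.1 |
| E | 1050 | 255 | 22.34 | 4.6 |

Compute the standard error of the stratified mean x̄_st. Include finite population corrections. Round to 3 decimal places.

SE(x̄_st) ≈ 0.159

V̂(x̄_st) = Σ W_h² (1 − n_h/N_h) s_h²/n_h, with W_h = N_h/N and N = 10900:
  stratum A: (2850/10900)²·(1 − 522/2850)·6.8²/522 = 0.00494678
  stratum B: (2100/10900)²·(1 − 358/2100)·6.2²/358 = 0.00330609
  stratum C: (2100/10900)²·(1 − 106/2100)·6.5²/106 = 0.0140479
  stratum D: (2800/10900)²·(1 − 560/2800)·5.1²/560 = 0.00245191
  stratum E: (1050/10900)²·(1 − 255/1050)·4.6²/255 = 0.000583014
V̂(x̄_st) = 0.0253357
SE(x̄_st) = √0.0253357 = 0.159172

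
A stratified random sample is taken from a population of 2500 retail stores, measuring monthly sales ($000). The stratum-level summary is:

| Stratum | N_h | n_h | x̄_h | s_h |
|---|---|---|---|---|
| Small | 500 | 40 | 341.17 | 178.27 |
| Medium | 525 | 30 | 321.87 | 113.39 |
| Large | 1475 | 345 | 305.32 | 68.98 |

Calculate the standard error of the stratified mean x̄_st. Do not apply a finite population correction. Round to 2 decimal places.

V̂(x̄_st) = Σ W_h² s_h²/n_h, with W_h = N_h/N and N = 2500:
  stratum Small: (500/2500)²·178.27²/40 = 31.7802
  stratum Medium: (525/2500)²·113.39²/30 = 18.9002
  stratum Large: (1475/2500)²·68.98²/345 = 4.801
V̂(x̄_st) = 55.4814
SE(x̄_st) = √55.4814 = 7.44858

SE(x̄_st) ≈ 7.45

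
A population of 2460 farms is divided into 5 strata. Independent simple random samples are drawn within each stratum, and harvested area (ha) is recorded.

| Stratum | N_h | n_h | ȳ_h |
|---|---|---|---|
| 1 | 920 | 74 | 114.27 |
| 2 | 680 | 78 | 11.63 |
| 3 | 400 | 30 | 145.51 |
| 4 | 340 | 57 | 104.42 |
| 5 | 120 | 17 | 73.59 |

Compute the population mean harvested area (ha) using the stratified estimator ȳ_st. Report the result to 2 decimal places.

ȳ_st ≈ 87.63

N = Σ N_h = 2460. Stratum weights W_h = N_h/N.
ȳ_st = (920·114.27 + 680·11.63 + 400·145.51 + 340·104.42 + 120·73.59) / 2460 = 87.6319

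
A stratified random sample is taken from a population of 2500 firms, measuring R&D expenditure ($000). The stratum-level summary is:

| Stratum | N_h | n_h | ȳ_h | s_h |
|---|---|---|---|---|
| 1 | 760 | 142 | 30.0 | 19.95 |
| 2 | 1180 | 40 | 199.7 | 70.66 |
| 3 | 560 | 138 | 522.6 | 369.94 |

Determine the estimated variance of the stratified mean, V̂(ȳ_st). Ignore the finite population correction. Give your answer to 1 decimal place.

V̂(ȳ_st) = Σ W_h² s_h²/n_h, with W_h = N_h/N and N = 2500:
  stratum 1: (760/2500)²·19.95²/142 = 0.259027
  stratum 2: (1180/2500)²·70.66²/40 = 27.8081
  stratum 3: (560/2500)²·369.94²/138 = 49.7599
V̂(ȳ_st) = 77.827

V̂(ȳ_st) ≈ 77.8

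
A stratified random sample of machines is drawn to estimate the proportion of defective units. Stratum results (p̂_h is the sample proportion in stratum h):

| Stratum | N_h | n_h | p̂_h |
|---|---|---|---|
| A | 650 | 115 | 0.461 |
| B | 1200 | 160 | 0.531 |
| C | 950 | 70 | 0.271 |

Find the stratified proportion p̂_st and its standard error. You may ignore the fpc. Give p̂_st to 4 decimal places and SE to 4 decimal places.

N = 2800; stratum weights W_h = N_h/N.
p̂_st = Σ W_h p̂_h = (650·0.461 + 1200·0.531 + 950·0.271)/2800 = 0.42654
V̂(p̂_st) = Σ W_h² p̂_h(1−p̂_h)/(n_h−1):
  stratum A: (650/2800)²·0.461·0.539/114 = 0.000117461
  stratum B: (1200/2800)²·0.531·0.469/159 = 0.000287685
  stratum C: (950/2800)²·0.271·0.729/69 = 0.000329594
V̂(p̂_st) = 0.00073474; SE = √V̂ = 0.0271061

p̂_st ≈ 0.4265, SE ≈ 0.0271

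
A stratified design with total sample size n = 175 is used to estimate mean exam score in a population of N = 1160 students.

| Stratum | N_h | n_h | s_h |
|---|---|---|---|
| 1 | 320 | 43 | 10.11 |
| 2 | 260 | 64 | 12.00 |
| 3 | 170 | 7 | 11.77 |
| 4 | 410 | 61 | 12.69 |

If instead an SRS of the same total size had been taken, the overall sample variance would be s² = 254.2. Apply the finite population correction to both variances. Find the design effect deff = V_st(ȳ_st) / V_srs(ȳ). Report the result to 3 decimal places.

V̂(ȳ_st) = Σ W_h² (1 − n_h/N_h) s_h²/n_h, with W_h = N_h/N and N = 1160:
  stratum 1: (320/1160)²·(1 − 43/320)·10.11²/43 = 0.156584
  stratum 2: (260/1160)²·(1 − 64/260)·12.00²/64 = 0.0852111
  stratum 3: (170/1160)²·(1 − 7/170)·11.77²/7 = 0.407545
  stratum 4: (410/1160)²·(1 − 61/410)·12.69²/61 = 0.280729
V_st = 0.930069
V_srs = (1 − 175/1160)·254.2/175 = 1.23343
deff = V_st / V_srs = 0.930069/1.23343 = 0.7540

deff ≈ 0.754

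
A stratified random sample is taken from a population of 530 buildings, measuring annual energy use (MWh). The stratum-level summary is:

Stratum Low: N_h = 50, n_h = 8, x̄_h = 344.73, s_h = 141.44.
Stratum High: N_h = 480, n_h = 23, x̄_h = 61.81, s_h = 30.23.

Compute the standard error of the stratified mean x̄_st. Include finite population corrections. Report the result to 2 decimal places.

SE(x̄_st) ≈ 7.05

V̂(x̄_st) = Σ W_h² (1 − n_h/N_h) s_h²/n_h, with W_h = N_h/N and N = 530:
  stratum Low: (50/530)²·(1 − 8/50)·141.44²/8 = 18.6949
  stratum High: (480/530)²·(1 − 23/480)·30.23²/23 = 31.028
V̂(x̄_st) = 49.7229
SE(x̄_st) = √49.7229 = 7.05145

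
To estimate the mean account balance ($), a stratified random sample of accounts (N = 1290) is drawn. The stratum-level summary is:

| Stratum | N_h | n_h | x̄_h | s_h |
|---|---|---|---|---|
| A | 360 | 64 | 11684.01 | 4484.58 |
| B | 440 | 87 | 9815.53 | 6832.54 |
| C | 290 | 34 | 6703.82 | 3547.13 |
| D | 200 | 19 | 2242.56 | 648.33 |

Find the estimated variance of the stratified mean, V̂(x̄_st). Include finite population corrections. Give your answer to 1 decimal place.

V̂(x̄_st) ≈ 87196.4

V̂(x̄_st) = Σ W_h² (1 − n_h/N_h) s_h²/n_h, with W_h = N_h/N and N = 1290:
  stratum A: (360/1290)²·(1 − 64/360)·4484.58²/64 = 20122.3
  stratum B: (440/1290)²·(1 − 87/440)·6832.54²/87 = 50083.3
  stratum C: (290/1290)²·(1 − 34/290)·3547.13²/34 = 16509.5
  stratum D: (200/1290)²·(1 − 19/200)·648.33²/19 = 481.247
V̂(x̄_st) = 87196.4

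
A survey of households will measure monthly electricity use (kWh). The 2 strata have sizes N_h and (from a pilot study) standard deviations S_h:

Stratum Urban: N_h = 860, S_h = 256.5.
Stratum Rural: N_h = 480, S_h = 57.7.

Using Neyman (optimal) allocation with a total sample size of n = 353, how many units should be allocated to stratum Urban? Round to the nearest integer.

314

Neyman allocation: n_h = n · N_h S_h / Σ N_i S_i, with n = 353.
  stratum Urban: N_h·S_h = 860·256.5 = 220590.00
  stratum Rural: N_h·S_h = 480·57.7 = 27696.00
Σ N_h S_h = 248286.00
n for stratum Urban = 353·220590.00/248286.00 = 313.623 → 314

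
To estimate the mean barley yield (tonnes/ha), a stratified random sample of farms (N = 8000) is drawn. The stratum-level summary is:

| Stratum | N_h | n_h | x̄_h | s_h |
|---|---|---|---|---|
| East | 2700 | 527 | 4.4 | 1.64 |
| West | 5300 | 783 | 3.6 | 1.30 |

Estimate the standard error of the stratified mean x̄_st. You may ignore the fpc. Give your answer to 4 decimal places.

SE(x̄_st) ≈ 0.0391

V̂(x̄_st) = Σ W_h² s_h²/n_h, with W_h = N_h/N and N = 8000:
  stratum East: (2700/8000)²·1.64²/527 = 0.000581333
  stratum West: (5300/8000)²·1.30²/783 = 0.00094732
V̂(x̄_st) = 0.00152865
SE(x̄_st) = √0.00152865 = 0.039098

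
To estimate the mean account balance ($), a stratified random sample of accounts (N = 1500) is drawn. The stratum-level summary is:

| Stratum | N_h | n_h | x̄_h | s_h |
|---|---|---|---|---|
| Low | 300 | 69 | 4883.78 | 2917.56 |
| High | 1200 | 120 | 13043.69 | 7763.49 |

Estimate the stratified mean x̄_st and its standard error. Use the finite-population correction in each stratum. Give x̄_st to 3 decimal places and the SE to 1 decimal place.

x̄_st = Σ W_h x̄_h = (300·4883.78 + 1200·13043.69)/1500 = 11411.70800
V̂(x̄_st) = Σ W_h² (1 − n_h/N_h) s_h²/n_h, with W_h = N_h/N and N = 1500:
  stratum Low: (300/1500)²·(1 − 69/300)·2917.56²/69 = 3799.63
  stratum High: (1200/1500)²·(1 − 120/1200)·7763.49²/120 = 289305
V̂(x̄_st) = 293104
SE(x̄_st) = √293104 = 541.391

x̄_st ≈ 11411.708, SE ≈ 541.4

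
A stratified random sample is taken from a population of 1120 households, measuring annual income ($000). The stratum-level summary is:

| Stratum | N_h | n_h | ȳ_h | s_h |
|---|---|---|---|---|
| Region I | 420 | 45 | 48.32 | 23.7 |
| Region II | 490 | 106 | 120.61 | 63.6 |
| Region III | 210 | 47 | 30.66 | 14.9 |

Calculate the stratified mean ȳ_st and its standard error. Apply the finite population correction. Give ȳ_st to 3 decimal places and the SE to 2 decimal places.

ȳ_st = Σ W_h ȳ_h = (420·48.32 + 490·120.61 + 210·30.66)/1120 = 76.63563
V̂(ȳ_st) = Σ W_h² (1 − n_h/N_h) s_h²/n_h, with W_h = N_h/N and N = 1120:
  stratum Region I: (420/1120)²·(1 − 45/420)·23.7²/45 = 1.56722
  stratum Region II: (490/1120)²·(1 − 106/490)·63.6²/106 = 5.724
  stratum Region III: (210/1120)²·(1 − 47/210)·14.9²/47 = 0.128898
V̂(ȳ_st) = 7.42011
SE(ȳ_st) = √7.42011 = 2.72399

ȳ_st ≈ 76.636, SE ≈ 2.72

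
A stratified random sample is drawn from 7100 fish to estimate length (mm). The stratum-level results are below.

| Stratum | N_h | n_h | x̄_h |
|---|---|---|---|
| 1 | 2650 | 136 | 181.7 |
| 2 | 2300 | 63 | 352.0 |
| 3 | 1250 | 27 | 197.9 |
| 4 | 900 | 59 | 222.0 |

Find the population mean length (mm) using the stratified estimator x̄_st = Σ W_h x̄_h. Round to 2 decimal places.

N = Σ N_h = 7100. Stratum weights W_h = N_h/N.
x̄_st = (2650·181.7 + 2300·352.0 + 1250·197.9 + 900·222.0) / 7100 = 244.8282

x̄_st ≈ 244.83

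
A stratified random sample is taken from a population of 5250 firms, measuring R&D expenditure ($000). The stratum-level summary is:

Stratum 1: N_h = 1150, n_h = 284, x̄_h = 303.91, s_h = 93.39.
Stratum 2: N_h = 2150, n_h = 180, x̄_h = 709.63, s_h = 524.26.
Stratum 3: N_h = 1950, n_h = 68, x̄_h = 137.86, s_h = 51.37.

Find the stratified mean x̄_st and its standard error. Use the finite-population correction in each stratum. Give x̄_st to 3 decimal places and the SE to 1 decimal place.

x̄_st = Σ W_h x̄_h = (1150·303.91 + 2150·709.63 + 1950·137.86)/5250 = 408.38629
V̂(x̄_st) = Σ W_h² (1 − n_h/N_h) s_h²/n_h, with W_h = N_h/N and N = 5250:
  stratum 1: (1150/5250)²·(1 − 284/1150)·93.39²/284 = 1.10963
  stratum 2: (2150/5250)²·(1 − 180/2150)·524.26²/180 = 234.643
  stratum 3: (1950/5250)²·(1 − 68/1950)·51.37²/68 = 5.16709
V̂(x̄_st) = 240.919
SE(x̄_st) = √240.919 = 15.5216

x̄_st ≈ 408.386, SE ≈ 15.5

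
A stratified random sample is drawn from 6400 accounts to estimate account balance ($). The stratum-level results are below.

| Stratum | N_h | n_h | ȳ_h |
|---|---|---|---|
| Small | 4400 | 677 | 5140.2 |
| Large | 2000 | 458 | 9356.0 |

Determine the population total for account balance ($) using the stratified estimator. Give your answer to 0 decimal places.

τ̂_st ≈ 41328880

τ̂_st = Σ N_h ȳ_h = 4400·5140.2 + 2000·9356.0 = 41328880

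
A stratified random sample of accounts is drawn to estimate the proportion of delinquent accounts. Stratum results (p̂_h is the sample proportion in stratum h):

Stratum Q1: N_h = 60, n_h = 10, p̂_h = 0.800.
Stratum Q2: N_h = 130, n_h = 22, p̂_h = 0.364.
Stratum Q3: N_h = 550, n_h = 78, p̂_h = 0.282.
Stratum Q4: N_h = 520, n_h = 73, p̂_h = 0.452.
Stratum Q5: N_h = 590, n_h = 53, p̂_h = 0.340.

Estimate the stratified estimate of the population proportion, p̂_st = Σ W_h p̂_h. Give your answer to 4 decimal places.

N = 1850; stratum weights W_h = N_h/N.
p̂_st = Σ W_h p̂_h = (60·0.800 + 130·0.364 + 550·0.282 + 520·0.452 + 590·0.340)/1850 = 0.37084

p̂_st ≈ 0.3708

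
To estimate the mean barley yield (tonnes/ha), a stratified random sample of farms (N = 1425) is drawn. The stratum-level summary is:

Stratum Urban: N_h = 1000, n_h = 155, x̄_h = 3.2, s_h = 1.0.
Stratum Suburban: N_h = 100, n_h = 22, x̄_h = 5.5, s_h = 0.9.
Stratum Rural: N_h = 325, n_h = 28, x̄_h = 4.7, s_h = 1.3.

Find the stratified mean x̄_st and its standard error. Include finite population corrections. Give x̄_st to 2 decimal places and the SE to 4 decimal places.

x̄_st ≈ 3.70, SE ≈ 0.0755

x̄_st = Σ W_h x̄_h = (1000·3.2 + 100·5.5 + 325·4.7)/1425 = 3.70351
V̂(x̄_st) = Σ W_h² (1 − n_h/N_h) s_h²/n_h, with W_h = N_h/N and N = 1425:
  stratum Urban: (1000/1425)²·(1 − 155/1000)·1.0²/155 = 0.0026847
  stratum Suburban: (100/1425)²·(1 − 22/100)·0.9²/22 = 0.000141425
  stratum Rural: (325/1425)²·(1 − 28/325)·1.3²/28 = 0.00286905
V̂(x̄_st) = 0.00569518
SE(x̄_st) = √0.00569518 = 0.0754664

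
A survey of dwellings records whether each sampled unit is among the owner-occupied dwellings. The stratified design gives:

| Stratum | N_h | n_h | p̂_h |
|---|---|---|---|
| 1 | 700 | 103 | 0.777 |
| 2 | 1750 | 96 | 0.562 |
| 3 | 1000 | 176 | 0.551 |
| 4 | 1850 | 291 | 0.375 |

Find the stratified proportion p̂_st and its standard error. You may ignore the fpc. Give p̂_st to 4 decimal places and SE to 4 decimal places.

N = 5300; stratum weights W_h = N_h/N.
p̂_st = Σ W_h p̂_h = (700·0.777 + 1750·0.562 + 1000·0.551 + 1850·0.375)/5300 = 0.52305
V̂(p̂_st) = Σ W_h² p̂_h(1−p̂_h)/(n_h−1):
  stratum 1: (700/5300)²·0.777·0.223/102 = 2.96326e-05
  stratum 2: (1750/5300)²·0.562·0.438/95 = 0.000282495
  stratum 3: (1000/5300)²·0.551·0.449/175 = 5.03278e-05
  stratum 4: (1850/5300)²·0.375·0.625/290 = 9.84702e-05
V̂(p̂_st) = 0.000460926; SE = √V̂ = 0.0214692

p̂_st ≈ 0.5230, SE ≈ 0.0215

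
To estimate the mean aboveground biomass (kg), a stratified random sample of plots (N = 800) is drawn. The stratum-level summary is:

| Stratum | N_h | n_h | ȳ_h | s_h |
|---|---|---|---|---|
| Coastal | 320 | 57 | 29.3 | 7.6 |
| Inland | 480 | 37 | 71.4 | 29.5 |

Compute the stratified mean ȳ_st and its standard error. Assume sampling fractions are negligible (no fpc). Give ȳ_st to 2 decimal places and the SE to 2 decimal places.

ȳ_st = Σ W_h ȳ_h = (320·29.3 + 480·71.4)/800 = 54.56000
V̂(ȳ_st) = Σ W_h² s_h²/n_h, with W_h = N_h/N and N = 800:
  stratum Coastal: (320/800)²·7.6²/57 = 0.162133
  stratum Inland: (480/800)²·29.5²/37 = 8.4673
V̂(ȳ_st) = 8.62943
SE(ȳ_st) = √8.62943 = 2.93759

ȳ_st ≈ 54.56, SE ≈ 2.94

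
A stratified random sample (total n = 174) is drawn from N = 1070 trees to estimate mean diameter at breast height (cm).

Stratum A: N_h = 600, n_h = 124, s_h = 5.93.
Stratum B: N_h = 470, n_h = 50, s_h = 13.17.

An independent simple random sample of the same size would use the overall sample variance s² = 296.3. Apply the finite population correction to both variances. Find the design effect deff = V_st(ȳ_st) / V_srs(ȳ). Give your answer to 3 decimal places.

V̂(ȳ_st) = Σ W_h² (1 − n_h/N_h) s_h²/n_h, with W_h = N_h/N and N = 1070:
  stratum A: (600/1070)²·(1 − 124/600)·5.93²/124 = 0.0707422
  stratum B: (470/1070)²·(1 − 50/470)·13.17²/50 = 0.59811
V_st = 0.668852
V_srs = (1 − 174/1070)·296.3/174 = 1.42596
deff = V_st / V_srs = 0.668852/1.42596 = 0.4691

deff ≈ 0.469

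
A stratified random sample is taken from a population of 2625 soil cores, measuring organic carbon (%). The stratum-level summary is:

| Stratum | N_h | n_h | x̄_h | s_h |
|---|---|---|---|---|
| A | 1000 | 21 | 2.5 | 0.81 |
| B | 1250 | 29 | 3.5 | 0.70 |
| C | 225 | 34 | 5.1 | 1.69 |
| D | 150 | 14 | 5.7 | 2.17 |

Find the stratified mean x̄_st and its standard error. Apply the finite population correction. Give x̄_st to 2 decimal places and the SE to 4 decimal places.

x̄_st = Σ W_h x̄_h = (1000·2.5 + 1250·3.5 + 225·5.1 + 150·5.7)/2625 = 3.38190
V̂(x̄_st) = Σ W_h² (1 − n_h/N_h) s_h²/n_h, with W_h = N_h/N and N = 2625:
  stratum A: (1000/2625)²·(1 − 21/1000)·0.81²/21 = 0.00443889
  stratum B: (1250/2625)²·(1 − 29/1250)·0.70²/29 = 0.00374253
  stratum C: (225/2625)²·(1 − 34/225)·1.69²/34 = 0.000523904
  stratum D: (150/2625)²·(1 − 14/150)·2.17²/14 = 0.000995779
V̂(x̄_st) = 0.00970111
SE(x̄_st) = √0.00970111 = 0.0984942

x̄_st ≈ 3.38, SE ≈ 0.0985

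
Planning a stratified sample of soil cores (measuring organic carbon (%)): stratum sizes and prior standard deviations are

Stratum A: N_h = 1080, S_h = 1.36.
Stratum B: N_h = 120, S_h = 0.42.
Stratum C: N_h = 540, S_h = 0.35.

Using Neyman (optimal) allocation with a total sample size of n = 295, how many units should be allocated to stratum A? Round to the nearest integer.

254

Neyman allocation: n_h = n · N_h S_h / Σ N_i S_i, with n = 295.
  stratum A: N_h·S_h = 1080·1.36 = 1468.80
  stratum B: N_h·S_h = 120·0.42 = 50.40
  stratum C: N_h·S_h = 540·0.35 = 189.00
Σ N_h S_h = 1708.20
n for stratum A = 295·1468.80/1708.20 = 253.656 → 254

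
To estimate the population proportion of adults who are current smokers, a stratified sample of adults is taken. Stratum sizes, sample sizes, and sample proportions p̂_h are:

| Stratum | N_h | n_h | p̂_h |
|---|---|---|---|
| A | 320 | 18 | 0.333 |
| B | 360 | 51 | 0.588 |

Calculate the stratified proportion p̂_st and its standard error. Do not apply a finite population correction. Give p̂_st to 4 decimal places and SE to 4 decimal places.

p̂_st ≈ 0.4680, SE ≈ 0.0652

N = 680; stratum weights W_h = N_h/N.
p̂_st = Σ W_h p̂_h = (320·0.333 + 360·0.588)/680 = 0.46800
V̂(p̂_st) = Σ W_h² p̂_h(1−p̂_h)/(n_h−1):
  stratum A: (320/680)²·0.333·0.667/17 = 0.00289337
  stratum B: (360/680)²·0.588·0.412/50 = 0.00135797
V̂(p̂_st) = 0.00425134; SE = √V̂ = 0.0652023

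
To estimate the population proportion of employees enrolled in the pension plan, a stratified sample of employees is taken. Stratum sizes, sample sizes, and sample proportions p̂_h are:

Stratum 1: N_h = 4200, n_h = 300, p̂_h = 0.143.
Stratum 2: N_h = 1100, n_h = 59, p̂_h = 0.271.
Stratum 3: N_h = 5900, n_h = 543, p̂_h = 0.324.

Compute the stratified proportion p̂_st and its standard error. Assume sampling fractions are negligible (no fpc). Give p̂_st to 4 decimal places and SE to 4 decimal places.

N = 11200; stratum weights W_h = N_h/N.
p̂_st = Σ W_h p̂_h = (4200·0.143 + 1100·0.271 + 5900·0.324)/11200 = 0.25092
V̂(p̂_st) = Σ W_h² p̂_h(1−p̂_h)/(n_h−1):
  stratum 1: (4200/11200)²·0.143·0.857/299 = 5.76379e-05
  stratum 2: (1100/11200)²·0.271·0.729/58 = 3.28563e-05
  stratum 3: (5900/11200)²·0.324·0.676/542 = 0.00011214
V̂(p̂_st) = 0.000202634; SE = √V̂ = 0.014235

p̂_st ≈ 0.2509, SE ≈ 0.0142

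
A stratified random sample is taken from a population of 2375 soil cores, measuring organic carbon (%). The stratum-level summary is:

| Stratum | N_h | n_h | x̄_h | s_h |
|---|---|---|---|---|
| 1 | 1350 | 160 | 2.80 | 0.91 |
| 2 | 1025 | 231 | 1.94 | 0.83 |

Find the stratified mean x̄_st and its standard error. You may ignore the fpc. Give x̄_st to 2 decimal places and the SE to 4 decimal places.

x̄_st ≈ 2.43, SE ≈ 0.0472

x̄_st = Σ W_h x̄_h = (1350·2.80 + 1025·1.94)/2375 = 2.42884
V̂(x̄_st) = Σ W_h² s_h²/n_h, with W_h = N_h/N and N = 2375:
  stratum 1: (1350/2375)²·0.91²/160 = 0.00167226
  stratum 2: (1025/2375)²·0.83²/231 = 0.000555475
V̂(x̄_st) = 0.00222773
SE(x̄_st) = √0.00222773 = 0.0471989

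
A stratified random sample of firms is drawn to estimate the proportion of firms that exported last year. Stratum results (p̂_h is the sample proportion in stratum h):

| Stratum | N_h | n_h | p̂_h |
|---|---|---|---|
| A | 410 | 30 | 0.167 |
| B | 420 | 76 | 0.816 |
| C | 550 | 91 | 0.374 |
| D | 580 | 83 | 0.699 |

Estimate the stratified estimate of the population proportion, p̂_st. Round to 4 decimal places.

p̂_st ≈ 0.5216

N = 1960; stratum weights W_h = N_h/N.
p̂_st = Σ W_h p̂_h = (410·0.167 + 420·0.816 + 550·0.374 + 580·0.699)/1960 = 0.52159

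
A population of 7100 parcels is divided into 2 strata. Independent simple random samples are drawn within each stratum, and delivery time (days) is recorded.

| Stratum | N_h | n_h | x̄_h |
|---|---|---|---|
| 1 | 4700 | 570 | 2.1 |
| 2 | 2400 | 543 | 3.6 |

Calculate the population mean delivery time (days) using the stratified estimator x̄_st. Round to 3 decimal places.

N = Σ N_h = 7100. Stratum weights W_h = N_h/N.
x̄_st = (4700·2.1 + 2400·3.6) / 7100 = 2.60704

x̄_st ≈ 2.607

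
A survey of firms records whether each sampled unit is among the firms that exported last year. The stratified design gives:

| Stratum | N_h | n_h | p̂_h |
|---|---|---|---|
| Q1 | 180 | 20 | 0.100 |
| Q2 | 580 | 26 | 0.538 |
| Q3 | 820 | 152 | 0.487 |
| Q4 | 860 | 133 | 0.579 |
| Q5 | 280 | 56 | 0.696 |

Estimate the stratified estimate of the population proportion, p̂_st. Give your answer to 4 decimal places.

N = 2720; stratum weights W_h = N_h/N.
p̂_st = Σ W_h p̂_h = (180·0.100 + 580·0.538 + 820·0.487 + 860·0.579 + 280·0.696)/2720 = 0.52287

p̂_st ≈ 0.5229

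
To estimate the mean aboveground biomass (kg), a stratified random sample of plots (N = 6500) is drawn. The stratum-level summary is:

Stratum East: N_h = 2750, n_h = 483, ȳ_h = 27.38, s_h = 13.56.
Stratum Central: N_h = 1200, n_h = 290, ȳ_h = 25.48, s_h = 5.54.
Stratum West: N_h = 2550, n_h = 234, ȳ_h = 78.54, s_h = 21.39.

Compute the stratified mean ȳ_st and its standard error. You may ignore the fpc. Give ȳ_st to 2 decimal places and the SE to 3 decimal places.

ȳ_st = Σ W_h ȳ_h = (2750·27.38 + 1200·25.48 + 2550·78.54)/6500 = 47.09969
V̂(ȳ_st) = Σ W_h² s_h²/n_h, with W_h = N_h/N and N = 6500:
  stratum East: (2750/6500)²·13.56²/483 = 0.0681414
  stratum Central: (1200/6500)²·5.54²/290 = 0.00360709
  stratum West: (2550/6500)²·21.39²/234 = 0.300926
V̂(ȳ_st) = 0.372674
SE(ȳ_st) = √0.372674 = 0.61047

ȳ_st ≈ 47.10, SE ≈ 0.610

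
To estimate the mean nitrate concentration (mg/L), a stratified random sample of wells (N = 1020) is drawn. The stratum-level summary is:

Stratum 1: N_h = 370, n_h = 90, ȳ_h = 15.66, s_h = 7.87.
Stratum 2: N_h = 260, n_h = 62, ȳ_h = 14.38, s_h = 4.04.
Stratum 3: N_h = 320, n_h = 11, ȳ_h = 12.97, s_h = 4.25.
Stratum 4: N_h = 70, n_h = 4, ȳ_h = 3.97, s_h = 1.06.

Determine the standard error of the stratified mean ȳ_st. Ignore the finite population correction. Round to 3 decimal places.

SE(ȳ_st) ≈ 0.520

V̂(ȳ_st) = Σ W_h² s_h²/n_h, with W_h = N_h/N and N = 1020:
  stratum 1: (370/1020)²·7.87²/90 = 0.0905545
  stratum 2: (260/1020)²·4.04²/62 = 0.0171048
  stratum 3: (320/1020)²·4.25²/11 = 0.161616
  stratum 4: (70/1020)²·1.06²/4 = 0.00132296
V̂(ȳ_st) = 0.270598
SE(ȳ_st) = √0.270598 = 0.520191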